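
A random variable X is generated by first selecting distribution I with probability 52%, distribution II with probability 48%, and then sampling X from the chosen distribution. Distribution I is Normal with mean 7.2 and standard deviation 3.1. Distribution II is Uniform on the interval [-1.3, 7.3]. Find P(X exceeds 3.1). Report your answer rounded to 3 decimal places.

Conditional on each component, P(X > 3.1): I: 0.907013; II: 0.488372.
By total probability, P(X > 3.1) = 0.52·0.907013 + 0.48·0.488372 = 0.706065.

0.706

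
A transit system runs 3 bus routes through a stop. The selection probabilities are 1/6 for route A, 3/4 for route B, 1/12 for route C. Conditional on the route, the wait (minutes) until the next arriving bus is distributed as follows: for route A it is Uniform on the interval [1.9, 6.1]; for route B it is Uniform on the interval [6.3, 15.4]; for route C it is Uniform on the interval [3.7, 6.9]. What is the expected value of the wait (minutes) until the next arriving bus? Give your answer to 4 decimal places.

9.2458

Component means — A: 4; B: 10.85; C: 5.3.
E[X] = 0.166667·4 + 0.75·10.85 + 0.0833333·5.3 = 9.24583.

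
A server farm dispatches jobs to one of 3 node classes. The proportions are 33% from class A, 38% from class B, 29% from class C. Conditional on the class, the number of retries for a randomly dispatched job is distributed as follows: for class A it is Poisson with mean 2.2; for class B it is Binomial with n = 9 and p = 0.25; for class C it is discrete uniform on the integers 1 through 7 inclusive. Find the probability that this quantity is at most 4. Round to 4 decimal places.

Conditional on each class, P(X ≤ 4): A: 0.927504; B: 0.951073; C: 0.571429.
By total probability, P(X ≤ 4) = 0.33·0.927504 + 0.38·0.951073 + 0.29·0.571429 = 0.833198.

0.8332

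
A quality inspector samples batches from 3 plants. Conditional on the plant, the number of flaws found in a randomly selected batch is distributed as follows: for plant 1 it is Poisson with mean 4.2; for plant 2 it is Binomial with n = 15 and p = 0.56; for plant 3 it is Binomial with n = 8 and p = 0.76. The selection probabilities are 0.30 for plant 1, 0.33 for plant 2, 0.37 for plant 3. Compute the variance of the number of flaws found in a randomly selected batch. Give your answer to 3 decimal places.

Per component, 1: μ=4.2, E[X²]=21.84; 2: μ=8.4, E[X²]=74.256; 3: μ=6.08, E[X²]=38.4256.
E[X] = 0.3·4.2 + 0.33·8.4 + 0.37·6.08 = 6.2816.
E[X²] = 0.3·21.84 + 0.33·74.256 + 0.37·38.4256 = 45.274.
Var(X) = E[X²] − (E[X])² = 45.274 − 39.4585 = 5.81545.

5.815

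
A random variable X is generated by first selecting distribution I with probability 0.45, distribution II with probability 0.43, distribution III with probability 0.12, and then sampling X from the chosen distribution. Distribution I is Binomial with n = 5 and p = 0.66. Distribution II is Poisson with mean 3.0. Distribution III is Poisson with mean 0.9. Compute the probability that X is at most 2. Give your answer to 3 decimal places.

Conditional on each component, P(X ≤ 2): I: 0.219851; II: 0.42319; III: 0.937143.
By total probability, P(X ≤ 2) = 0.45·0.219851 + 0.43·0.42319 + 0.12·0.937143 = 0.393362.

0.393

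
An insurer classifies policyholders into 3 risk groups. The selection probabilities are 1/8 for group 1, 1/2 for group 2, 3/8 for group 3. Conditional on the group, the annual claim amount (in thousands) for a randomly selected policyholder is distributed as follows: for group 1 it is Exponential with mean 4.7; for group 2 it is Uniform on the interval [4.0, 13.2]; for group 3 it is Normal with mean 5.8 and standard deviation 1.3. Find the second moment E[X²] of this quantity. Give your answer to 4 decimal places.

For each component E[X²] = Var + (mean)², giving 1: 44.18; 2: 81.0133; 3: 35.33.
Overall E[X²] = 0.125·44.18 + 0.5·81.0133 + 0.375·35.33 = 59.2779.

59.2779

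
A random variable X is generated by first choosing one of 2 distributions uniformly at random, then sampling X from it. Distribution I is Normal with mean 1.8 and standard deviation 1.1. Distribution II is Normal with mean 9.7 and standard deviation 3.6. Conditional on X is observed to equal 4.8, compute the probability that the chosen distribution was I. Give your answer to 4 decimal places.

Likelihoods f(4.8 | ·): I: 0.00879777; II: 0.0438849.
Posterior ∝ prior × likelihood. Numerator for I: 0.5·0.00879777 = 0.00439889.
Normalizing constant: 0.5·0.00879777 + 0.5·0.0438849 = 0.0263414.
P(I | observation) = 0.00439889 / 0.0263414 = 0.166995.

0.1670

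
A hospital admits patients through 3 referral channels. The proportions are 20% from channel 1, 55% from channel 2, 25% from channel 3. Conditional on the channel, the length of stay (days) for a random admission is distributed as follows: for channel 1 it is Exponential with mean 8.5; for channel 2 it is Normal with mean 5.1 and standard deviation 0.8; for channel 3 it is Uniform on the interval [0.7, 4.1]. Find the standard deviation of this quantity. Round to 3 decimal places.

4.379

Per component, 1: μ=8.5, E[X²]=144.5; 2: μ=5.1, E[X²]=26.65; 3: μ=2.4, E[X²]=6.72333.
E[X] = 0.2·8.5 + 0.55·5.1 + 0.25·2.4 = 5.105.
E[X²] = 0.2·144.5 + 0.55·26.65 + 0.25·6.72333 = 45.2383.
Var(X) = E[X²] − (E[X])² = 45.2383 − 26.061 = 19.1773.
SD(X) = √19.1773 = 4.37919.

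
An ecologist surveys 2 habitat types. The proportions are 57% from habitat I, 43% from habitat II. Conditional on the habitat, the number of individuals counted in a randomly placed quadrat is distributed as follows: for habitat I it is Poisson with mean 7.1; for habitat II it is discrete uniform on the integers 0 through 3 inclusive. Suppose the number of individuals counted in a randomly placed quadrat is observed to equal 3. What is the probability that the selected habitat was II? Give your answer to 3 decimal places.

Likelihoods P(X=3 | ·): I: 0.049219; II: 0.25.
Posterior ∝ prior × likelihood. Numerator for II: 0.43·0.25 = 0.1075.
Normalizing constant: 0.57·0.049219 + 0.43·0.25 = 0.135555.
P(II | observation) = 0.1075 / 0.135555 = 0.793037.

0.793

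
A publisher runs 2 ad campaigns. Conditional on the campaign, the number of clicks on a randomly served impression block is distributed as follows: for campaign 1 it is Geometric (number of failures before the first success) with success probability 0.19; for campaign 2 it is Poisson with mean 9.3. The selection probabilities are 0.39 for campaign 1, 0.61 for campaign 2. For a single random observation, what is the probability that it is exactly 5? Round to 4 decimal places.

Conditional on each campaign, P(X = 5): 1: 0.0662489; 2: 0.0530023.
By total probability, P(X = 5) = 0.39·0.0662489 + 0.61·0.0530023 = 0.0581685.

0.0582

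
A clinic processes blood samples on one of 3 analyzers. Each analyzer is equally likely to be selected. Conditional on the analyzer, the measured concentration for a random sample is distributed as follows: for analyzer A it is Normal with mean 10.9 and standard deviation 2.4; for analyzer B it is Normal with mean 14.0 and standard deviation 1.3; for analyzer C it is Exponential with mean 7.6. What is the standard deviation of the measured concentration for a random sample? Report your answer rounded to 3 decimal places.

5.345

Per component, A: μ=10.9, E[X²]=124.57; B: μ=14, E[X²]=197.69; C: μ=7.6, E[X²]=115.52.
E[X] = 0.333333·10.9 + 0.333333·14 + 0.333333·7.6 = 10.8333.
E[X²] = 0.333333·124.57 + 0.333333·197.69 + 0.333333·115.52 = 145.927.
Var(X) = E[X²] − (E[X])² = 145.927 − 117.361 = 28.5656.
SD(X) = √28.5656 = 5.34468.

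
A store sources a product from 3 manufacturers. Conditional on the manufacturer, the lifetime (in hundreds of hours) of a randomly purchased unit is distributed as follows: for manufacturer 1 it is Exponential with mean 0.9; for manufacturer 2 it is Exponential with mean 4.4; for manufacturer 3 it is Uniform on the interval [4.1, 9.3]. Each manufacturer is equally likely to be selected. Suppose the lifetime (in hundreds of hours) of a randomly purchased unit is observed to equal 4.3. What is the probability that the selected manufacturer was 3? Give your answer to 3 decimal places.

Likelihoods f(4.3 | ·): 1: 0.00934964; 2: 0.0855309; 3: 0.192308.
Posterior ∝ prior × likelihood. Numerator for 3: 0.333333·0.192308 = 0.0641026.
Normalizing constant: 0.333333·0.00934964 + 0.333333·0.0855309 + 0.333333·0.192308 = 0.0957294.
P(3 | observation) = 0.0641026 / 0.0957294 = 0.669622.

0.670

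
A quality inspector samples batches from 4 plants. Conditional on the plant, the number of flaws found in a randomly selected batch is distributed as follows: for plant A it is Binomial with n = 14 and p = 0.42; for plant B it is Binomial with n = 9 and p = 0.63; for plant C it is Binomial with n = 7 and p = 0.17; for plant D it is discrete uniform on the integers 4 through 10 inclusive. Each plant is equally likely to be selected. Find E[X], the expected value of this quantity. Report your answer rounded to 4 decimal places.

4.9350

Component means — A: 5.88; B: 5.67; C: 1.19; D: 7.
E[X] = 0.25·5.88 + 0.25·5.67 + 0.25·1.19 + 0.25·7 = 4.935.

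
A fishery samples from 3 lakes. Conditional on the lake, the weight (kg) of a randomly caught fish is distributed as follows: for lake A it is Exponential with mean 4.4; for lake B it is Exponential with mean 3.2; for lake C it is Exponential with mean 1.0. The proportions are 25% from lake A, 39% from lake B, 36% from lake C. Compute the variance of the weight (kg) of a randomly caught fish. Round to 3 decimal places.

Per component, A: μ=4.4, E[X²]=38.72; B: μ=3.2, E[X²]=20.48; C: μ=1, E[X²]=2.
E[X] = 0.25·4.4 + 0.39·3.2 + 0.36·1 = 2.708.
E[X²] = 0.25·38.72 + 0.39·20.48 + 0.36·2 = 18.3872.
Var(X) = E[X²] − (E[X])² = 18.3872 − 7.33326 = 11.0539.

11.054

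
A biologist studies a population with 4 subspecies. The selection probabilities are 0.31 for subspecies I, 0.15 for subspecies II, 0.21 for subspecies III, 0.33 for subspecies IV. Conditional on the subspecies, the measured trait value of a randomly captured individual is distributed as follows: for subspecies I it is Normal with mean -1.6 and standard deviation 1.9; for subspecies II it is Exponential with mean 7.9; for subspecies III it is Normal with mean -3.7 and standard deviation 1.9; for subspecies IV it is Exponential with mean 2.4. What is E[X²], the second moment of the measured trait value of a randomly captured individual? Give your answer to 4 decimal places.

28.0703

For each component E[X²] = Var + (mean)², giving I: 6.17; II: 124.82; III: 17.3; IV: 11.52.
Overall E[X²] = 0.31·6.17 + 0.15·124.82 + 0.21·17.3 + 0.33·11.52 = 28.0703.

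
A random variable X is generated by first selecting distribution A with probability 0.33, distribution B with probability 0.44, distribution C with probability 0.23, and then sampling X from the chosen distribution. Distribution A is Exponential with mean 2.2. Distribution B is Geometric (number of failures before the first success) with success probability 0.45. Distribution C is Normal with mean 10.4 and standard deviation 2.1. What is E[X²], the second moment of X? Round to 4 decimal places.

For each component E[X²] = Var + (mean)², giving A: 9.68; B: 4.20988; C: 112.57.
Overall E[X²] = 0.33·9.68 + 0.44·4.20988 + 0.23·112.57 = 30.9378.

30.9378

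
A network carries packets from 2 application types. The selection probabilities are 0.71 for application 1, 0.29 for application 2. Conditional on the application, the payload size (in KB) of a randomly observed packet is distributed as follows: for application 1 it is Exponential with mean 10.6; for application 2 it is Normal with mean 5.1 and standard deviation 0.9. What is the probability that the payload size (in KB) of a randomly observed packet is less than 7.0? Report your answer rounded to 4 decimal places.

Conditional on each application, P(X < 7.0): 1: 0.483344; 2: 0.982619.
By total probability, P(X < 7.0) = 0.71·0.483344 + 0.29·0.982619 = 0.628133.

0.6281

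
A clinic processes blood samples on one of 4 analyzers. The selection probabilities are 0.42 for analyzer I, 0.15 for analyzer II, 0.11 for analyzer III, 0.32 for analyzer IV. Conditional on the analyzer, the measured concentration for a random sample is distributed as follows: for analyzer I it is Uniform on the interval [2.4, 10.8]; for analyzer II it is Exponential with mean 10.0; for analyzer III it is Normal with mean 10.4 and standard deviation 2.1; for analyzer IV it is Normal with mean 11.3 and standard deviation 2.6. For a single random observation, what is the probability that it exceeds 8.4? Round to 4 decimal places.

0.5537

Conditional on each analyzer, P(X > 8.4): I: 0.285714; II: 0.431711; III: 0.829548; IV: 0.867657.
By total probability, P(X > 8.4) = 0.42·0.285714 + 0.15·0.431711 + 0.11·0.829548 + 0.32·0.867657 = 0.553657.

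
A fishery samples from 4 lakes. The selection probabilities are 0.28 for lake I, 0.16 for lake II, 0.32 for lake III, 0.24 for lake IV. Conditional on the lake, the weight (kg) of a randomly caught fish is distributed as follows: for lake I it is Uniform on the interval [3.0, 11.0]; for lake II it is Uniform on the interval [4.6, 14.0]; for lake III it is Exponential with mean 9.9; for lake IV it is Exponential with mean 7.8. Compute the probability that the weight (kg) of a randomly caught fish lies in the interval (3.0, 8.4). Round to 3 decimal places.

0.435

Conditional on each lake, P(3.0 < X < 8.4): I: 0.675; II: 0.404255; III: 0.310514; IV: 0.34007.
By total probability, P(3.0 < X < 8.4) = 0.28·0.675 + 0.16·0.404255 + 0.32·0.310514 + 0.24·0.34007 = 0.434662.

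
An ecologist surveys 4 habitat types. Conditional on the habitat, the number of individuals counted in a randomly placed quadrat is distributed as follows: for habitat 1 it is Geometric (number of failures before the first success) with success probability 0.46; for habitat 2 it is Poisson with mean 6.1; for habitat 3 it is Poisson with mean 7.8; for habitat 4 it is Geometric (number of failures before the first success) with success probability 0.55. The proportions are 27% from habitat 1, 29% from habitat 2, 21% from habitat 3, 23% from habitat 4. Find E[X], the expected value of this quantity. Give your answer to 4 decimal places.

3.9121

Component means — 1: 1.17391; 2: 6.1; 3: 7.8; 4: 0.818182.
E[X] = 0.27·1.17391 + 0.29·6.1 + 0.21·7.8 + 0.23·0.818182 = 3.91214.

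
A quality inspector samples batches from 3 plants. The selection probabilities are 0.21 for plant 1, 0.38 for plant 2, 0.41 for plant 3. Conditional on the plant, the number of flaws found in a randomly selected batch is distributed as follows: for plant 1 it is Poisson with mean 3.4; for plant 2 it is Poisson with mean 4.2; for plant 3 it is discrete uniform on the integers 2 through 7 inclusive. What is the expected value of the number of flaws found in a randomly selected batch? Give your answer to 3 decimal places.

Component means — 1: 3.4; 2: 4.2; 3: 4.5.
E[X] = 0.21·3.4 + 0.38·4.2 + 0.41·4.5 = 4.155.

4.155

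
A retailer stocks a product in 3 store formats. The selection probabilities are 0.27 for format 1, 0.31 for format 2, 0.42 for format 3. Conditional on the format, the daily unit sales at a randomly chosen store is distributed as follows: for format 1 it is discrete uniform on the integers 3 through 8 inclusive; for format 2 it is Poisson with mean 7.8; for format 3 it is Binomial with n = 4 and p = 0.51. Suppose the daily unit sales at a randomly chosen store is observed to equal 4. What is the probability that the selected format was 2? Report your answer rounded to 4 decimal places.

0.2106

Likelihoods P(X=4 | ·): 1: 0.166667; 2: 0.0631932; 3: 0.067652.
Posterior ∝ prior × likelihood. Numerator for 2: 0.31·0.0631932 = 0.0195899.
Normalizing constant: 0.27·0.166667 + 0.31·0.0631932 + 0.42·0.067652 = 0.0930037.
P(2 | observation) = 0.0195899 / 0.0930037 = 0.210635.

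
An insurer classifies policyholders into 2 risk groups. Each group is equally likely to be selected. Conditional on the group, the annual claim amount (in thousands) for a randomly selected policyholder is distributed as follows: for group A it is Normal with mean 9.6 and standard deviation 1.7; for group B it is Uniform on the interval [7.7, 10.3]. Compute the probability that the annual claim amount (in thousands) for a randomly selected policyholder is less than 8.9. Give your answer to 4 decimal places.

0.4009

Conditional on each group, P(X < 8.9): A: 0.340256; B: 0.461538.
By total probability, P(X < 8.9) = 0.5·0.340256 + 0.5·0.461538 = 0.400897.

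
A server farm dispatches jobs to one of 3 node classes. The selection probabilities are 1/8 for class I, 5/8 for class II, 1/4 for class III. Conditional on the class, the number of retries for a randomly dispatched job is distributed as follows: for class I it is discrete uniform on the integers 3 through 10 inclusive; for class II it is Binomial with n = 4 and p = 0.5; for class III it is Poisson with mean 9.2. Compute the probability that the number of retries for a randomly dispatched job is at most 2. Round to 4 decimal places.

Conditional on each class, P(X ≤ 2): I: 0; II: 0.6875; III: 0.00530659.
By total probability, P(X ≤ 2) = 0.125·0 + 0.625·0.6875 + 0.25·0.00530659 = 0.431014.

0.4310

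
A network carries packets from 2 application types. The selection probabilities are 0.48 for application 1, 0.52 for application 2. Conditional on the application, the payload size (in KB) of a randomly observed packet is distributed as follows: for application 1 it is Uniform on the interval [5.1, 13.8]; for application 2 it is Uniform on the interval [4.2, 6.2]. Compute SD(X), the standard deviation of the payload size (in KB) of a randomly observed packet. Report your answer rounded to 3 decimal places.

2.777

Per component, 1: μ=9.45, E[X²]=95.61; 2: μ=5.2, E[X²]=27.3733.
E[X] = 0.48·9.45 + 0.52·5.2 = 7.24.
E[X²] = 0.48·95.61 + 0.52·27.3733 = 60.1269.
Var(X) = E[X²] − (E[X])² = 60.1269 − 52.4176 = 7.70933.
SD(X) = √7.70933 = 2.77657.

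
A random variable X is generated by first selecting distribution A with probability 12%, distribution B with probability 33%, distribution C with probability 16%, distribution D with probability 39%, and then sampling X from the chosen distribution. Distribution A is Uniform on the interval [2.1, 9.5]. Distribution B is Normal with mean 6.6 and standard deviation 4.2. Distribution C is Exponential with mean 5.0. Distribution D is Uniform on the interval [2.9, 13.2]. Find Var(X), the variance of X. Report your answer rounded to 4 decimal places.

Per component, A: μ=5.8, E[X²]=38.2033; B: μ=6.6, E[X²]=61.2; C: μ=5, E[X²]=50; D: μ=8.05, E[X²]=73.6433.
E[X] = 0.12·5.8 + 0.33·6.6 + 0.16·5 + 0.39·8.05 = 6.8135.
E[X²] = 0.12·38.2033 + 0.33·61.2 + 0.16·50 + 0.39·73.6433 = 61.5013.
Var(X) = E[X²] − (E[X])² = 61.5013 − 46.4238 = 15.0775.

15.0775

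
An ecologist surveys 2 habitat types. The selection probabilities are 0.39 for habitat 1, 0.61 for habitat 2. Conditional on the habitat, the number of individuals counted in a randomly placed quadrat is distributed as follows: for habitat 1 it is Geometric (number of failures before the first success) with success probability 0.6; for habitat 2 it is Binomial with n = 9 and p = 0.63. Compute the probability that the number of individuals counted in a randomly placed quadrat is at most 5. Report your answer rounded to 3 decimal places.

0.658

Conditional on each habitat, P(X ≤ 5): 1: 0.995904; 2: 0.441573.
By total probability, P(X ≤ 5) = 0.39·0.995904 + 0.61·0.441573 = 0.657762.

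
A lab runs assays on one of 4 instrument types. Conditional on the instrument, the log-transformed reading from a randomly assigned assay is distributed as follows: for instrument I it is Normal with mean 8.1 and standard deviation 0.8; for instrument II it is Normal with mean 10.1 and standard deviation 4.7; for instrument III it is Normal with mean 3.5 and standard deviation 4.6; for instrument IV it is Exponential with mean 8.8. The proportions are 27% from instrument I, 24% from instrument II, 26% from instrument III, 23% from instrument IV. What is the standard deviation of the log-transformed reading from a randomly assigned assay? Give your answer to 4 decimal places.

5.9206

Per component, I: μ=8.1, E[X²]=66.25; II: μ=10.1, E[X²]=124.1; III: μ=3.5, E[X²]=33.41; IV: μ=8.8, E[X²]=154.88.
E[X] = 0.27·8.1 + 0.24·10.1 + 0.26·3.5 + 0.23·8.8 = 7.545.
E[X²] = 0.27·66.25 + 0.24·124.1 + 0.26·33.41 + 0.23·154.88 = 91.9805.
Var(X) = E[X²] − (E[X])² = 91.9805 − 56.927 = 35.0535.
SD(X) = √35.0535 = 5.9206.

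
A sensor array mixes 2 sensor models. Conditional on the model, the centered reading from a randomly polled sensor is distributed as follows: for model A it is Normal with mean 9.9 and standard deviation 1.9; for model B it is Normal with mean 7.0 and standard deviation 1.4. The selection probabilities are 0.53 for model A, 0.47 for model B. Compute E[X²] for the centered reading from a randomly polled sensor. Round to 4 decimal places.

For each component E[X²] = Var + (mean)², giving A: 101.62; B: 50.96.
Overall E[X²] = 0.53·101.62 + 0.47·50.96 = 77.8098.

77.8098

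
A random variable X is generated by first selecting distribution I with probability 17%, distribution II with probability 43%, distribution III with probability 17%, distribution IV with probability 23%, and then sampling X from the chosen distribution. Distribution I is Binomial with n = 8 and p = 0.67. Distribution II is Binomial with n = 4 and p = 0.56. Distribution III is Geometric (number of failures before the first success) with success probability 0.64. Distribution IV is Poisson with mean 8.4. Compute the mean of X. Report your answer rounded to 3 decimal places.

3.902

Component means — I: 5.36; II: 2.24; III: 0.5625; IV: 8.4.
E[X] = 0.17·5.36 + 0.43·2.24 + 0.17·0.5625 + 0.23·8.4 = 3.90203.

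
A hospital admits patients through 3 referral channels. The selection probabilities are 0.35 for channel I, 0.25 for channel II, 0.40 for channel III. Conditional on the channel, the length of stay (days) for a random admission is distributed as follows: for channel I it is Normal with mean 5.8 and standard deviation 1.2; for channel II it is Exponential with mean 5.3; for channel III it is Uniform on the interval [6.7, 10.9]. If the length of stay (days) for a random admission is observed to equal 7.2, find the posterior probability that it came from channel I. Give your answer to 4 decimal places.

Likelihoods f(7.2 | ·): I: 0.168332; II: 0.0484997; III: 0.238095.
Posterior ∝ prior × likelihood. Numerator for I: 0.35·0.168332 = 0.0589163.
Normalizing constant: 0.35·0.168332 + 0.25·0.0484997 + 0.4·0.238095 = 0.166279.
P(I | observation) = 0.0589163 / 0.166279 = 0.354321.

0.3543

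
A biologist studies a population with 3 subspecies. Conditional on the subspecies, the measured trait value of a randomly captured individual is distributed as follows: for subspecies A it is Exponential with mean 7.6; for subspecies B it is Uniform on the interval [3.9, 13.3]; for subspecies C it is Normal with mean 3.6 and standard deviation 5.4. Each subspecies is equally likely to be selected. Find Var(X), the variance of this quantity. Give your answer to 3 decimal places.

Per component, A: μ=7.6, E[X²]=115.52; B: μ=8.6, E[X²]=81.3233; C: μ=3.6, E[X²]=42.12.
E[X] = 0.333333·7.6 + 0.333333·8.6 + 0.333333·3.6 = 6.6.
E[X²] = 0.333333·115.52 + 0.333333·81.3233 + 0.333333·42.12 = 79.6544.
Var(X) = E[X²] − (E[X])² = 79.6544 − 43.56 = 36.0944.

36.094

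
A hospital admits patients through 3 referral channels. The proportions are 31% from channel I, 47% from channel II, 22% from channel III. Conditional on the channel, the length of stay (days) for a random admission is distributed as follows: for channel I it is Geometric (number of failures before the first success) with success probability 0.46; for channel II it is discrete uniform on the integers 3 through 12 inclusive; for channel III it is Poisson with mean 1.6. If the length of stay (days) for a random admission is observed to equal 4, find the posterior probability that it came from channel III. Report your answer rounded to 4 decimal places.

0.1702

Likelihoods P(X=4 | ·): I: 0.0391141; II: 0.1; III: 0.0551312.
Posterior ∝ prior × likelihood. Numerator for III: 0.22·0.0551312 = 0.0121289.
Normalizing constant: 0.31·0.0391141 + 0.47·0.1 + 0.22·0.0551312 = 0.0712542.
P(III | observation) = 0.0121289 / 0.0712542 = 0.17022.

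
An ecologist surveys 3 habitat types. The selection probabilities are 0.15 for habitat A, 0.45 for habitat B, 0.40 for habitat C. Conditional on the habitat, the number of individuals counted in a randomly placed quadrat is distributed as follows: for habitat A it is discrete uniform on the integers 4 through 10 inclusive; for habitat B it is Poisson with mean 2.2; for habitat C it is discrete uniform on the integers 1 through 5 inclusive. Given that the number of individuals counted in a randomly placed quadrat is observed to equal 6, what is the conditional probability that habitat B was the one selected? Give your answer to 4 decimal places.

0.2682

Likelihoods P(X=6 | ·): A: 0.142857; B: 0.0174484; C: 0.
Posterior ∝ prior × likelihood. Numerator for B: 0.45·0.0174484 = 0.00785178.
Normalizing constant: 0.15·0.142857 + 0.45·0.0174484 + 0.4·0 = 0.0292804.
P(B | observation) = 0.00785178 / 0.0292804 = 0.268159.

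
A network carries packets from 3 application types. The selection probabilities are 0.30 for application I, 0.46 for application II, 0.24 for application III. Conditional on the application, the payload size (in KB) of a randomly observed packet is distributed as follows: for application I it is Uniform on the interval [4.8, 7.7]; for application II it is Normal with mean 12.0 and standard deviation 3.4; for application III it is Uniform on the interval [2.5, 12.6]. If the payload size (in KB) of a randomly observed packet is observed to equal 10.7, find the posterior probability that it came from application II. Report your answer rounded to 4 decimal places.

0.6786

Likelihoods f(10.7 | ·): I: 0; II: 0.109065; III: 0.0990099.
Posterior ∝ prior × likelihood. Numerator for II: 0.46·0.109065 = 0.0501699.
Normalizing constant: 0.3·0 + 0.46·0.109065 + 0.24·0.0990099 = 0.0739323.
P(II | observation) = 0.0501699 / 0.0739323 = 0.678593.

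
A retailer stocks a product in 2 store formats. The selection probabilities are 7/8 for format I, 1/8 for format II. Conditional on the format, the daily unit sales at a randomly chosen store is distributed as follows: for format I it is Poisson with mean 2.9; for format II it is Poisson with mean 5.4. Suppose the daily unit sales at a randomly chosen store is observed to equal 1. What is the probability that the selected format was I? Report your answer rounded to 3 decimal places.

Likelihoods P(X=1 | ·): I: 0.159567; II: 0.0243895.
Posterior ∝ prior × likelihood. Numerator for I: 0.875·0.159567 = 0.139621.
Normalizing constant: 0.875·0.159567 + 0.125·0.0243895 = 0.14267.
P(I | observation) = 0.139621 / 0.14267 = 0.978631.

0.979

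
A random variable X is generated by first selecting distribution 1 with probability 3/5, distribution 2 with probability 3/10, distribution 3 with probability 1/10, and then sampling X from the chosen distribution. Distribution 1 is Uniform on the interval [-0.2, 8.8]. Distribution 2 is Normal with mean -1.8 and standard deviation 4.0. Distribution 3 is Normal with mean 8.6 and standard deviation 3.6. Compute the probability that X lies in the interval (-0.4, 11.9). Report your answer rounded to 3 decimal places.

Conditional on each component, P(-0.4 < X < 11.9): 1: 1; 2: 0.362862; 3: 0.814132.
By total probability, P(-0.4 < X < 11.9) = 0.6·1 + 0.3·0.362862 + 0.1·0.814132 = 0.790272.

0.790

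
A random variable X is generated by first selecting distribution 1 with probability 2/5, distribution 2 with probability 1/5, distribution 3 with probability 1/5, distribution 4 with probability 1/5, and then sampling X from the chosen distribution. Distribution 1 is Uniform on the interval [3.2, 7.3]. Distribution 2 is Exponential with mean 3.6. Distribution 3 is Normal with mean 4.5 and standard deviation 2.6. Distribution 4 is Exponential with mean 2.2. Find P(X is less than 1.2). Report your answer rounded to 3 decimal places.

0.161

Conditional on each component, P(X < 1.2): 1: 0; 2: 0.283469; 3: 0.102179; 4: 0.420422.
By total probability, P(X < 1.2) = 0.4·0 + 0.2·0.283469 + 0.2·0.102179 + 0.2·0.420422 = 0.161214.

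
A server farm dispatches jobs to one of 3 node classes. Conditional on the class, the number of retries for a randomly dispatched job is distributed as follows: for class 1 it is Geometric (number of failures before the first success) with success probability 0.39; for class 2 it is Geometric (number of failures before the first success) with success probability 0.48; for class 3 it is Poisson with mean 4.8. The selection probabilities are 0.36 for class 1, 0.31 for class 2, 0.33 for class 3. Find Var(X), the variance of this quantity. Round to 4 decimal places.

Per component, 1: μ=1.5641, E[X²]=6.45694; 2: μ=1.08333, E[X²]=3.43056; 3: μ=4.8, E[X²]=27.84.
E[X] = 0.36·1.5641 + 0.31·1.08333 + 0.33·4.8 = 2.48291.
E[X²] = 0.36·6.45694 + 0.31·3.43056 + 0.33·27.84 = 12.5752.
Var(X) = E[X²] − (E[X])² = 12.5752 − 6.16484 = 6.41033.

6.4103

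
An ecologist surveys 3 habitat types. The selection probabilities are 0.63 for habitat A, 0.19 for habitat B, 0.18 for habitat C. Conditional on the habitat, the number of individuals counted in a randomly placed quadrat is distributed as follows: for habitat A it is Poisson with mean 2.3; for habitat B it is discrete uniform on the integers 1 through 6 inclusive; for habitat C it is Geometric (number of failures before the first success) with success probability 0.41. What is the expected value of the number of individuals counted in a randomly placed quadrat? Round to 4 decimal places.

2.3730

Component means — A: 2.3; B: 3.5; C: 1.43902.
E[X] = 0.63·2.3 + 0.19·3.5 + 0.18·1.43902 = 2.37302.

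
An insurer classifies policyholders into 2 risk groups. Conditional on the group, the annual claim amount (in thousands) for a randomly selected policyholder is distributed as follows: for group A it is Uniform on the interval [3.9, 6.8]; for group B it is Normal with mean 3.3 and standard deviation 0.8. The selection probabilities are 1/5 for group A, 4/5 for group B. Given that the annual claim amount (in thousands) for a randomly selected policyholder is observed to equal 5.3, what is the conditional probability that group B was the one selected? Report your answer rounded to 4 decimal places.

Likelihoods f(5.3 | ·): A: 0.344828; B: 0.0219104.
Posterior ∝ prior × likelihood. Numerator for B: 0.8·0.0219104 = 0.0175283.
Normalizing constant: 0.2·0.344828 + 0.8·0.0219104 = 0.0864938.
P(B | observation) = 0.0175283 / 0.0864938 = 0.202654.

0.2027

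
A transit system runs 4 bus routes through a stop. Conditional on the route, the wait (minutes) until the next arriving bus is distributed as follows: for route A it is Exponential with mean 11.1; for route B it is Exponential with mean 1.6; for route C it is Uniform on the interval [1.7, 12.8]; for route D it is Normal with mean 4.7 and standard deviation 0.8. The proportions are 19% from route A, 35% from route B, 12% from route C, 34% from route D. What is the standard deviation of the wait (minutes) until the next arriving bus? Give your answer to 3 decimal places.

Per component, A: μ=11.1, E[X²]=246.42; B: μ=1.6, E[X²]=5.12; C: μ=7.25, E[X²]=62.83; D: μ=4.7, E[X²]=22.73.
E[X] = 0.19·11.1 + 0.35·1.6 + 0.12·7.25 + 0.34·4.7 = 5.137.
E[X²] = 0.19·246.42 + 0.35·5.12 + 0.12·62.83 + 0.34·22.73 = 63.8796.
Var(X) = E[X²] − (E[X])² = 63.8796 − 26.3888 = 37.4908.
SD(X) = √37.4908 = 6.12298.

6.123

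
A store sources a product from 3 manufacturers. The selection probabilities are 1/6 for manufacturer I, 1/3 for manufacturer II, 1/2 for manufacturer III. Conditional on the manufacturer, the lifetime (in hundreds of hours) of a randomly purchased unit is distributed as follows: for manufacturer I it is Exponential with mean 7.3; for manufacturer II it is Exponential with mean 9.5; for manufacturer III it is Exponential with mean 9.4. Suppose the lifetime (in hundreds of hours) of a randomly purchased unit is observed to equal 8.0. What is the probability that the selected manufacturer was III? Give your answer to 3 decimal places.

0.500

Likelihoods f(8.0 | ·): I: 0.0457866; II: 0.0453476; III: 0.0454213.
Posterior ∝ prior × likelihood. Numerator for III: 0.5·0.0454213 = 0.0227107.
Normalizing constant: 0.166667·0.0457866 + 0.333333·0.0453476 + 0.5·0.0454213 = 0.0454576.
P(III | observation) = 0.0227107 / 0.0454576 = 0.499601.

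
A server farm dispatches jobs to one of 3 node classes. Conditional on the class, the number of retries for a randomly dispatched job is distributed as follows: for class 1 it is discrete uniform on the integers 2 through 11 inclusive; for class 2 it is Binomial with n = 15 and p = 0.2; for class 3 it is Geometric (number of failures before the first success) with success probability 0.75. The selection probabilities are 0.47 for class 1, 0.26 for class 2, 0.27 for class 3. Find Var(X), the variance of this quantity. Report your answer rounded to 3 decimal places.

11.443

Per component, 1: μ=6.5, E[X²]=50.5; 2: μ=3, E[X²]=11.4; 3: μ=0.333333, E[X²]=0.555556.
E[X] = 0.47·6.5 + 0.26·3 + 0.27·0.333333 = 3.925.
E[X²] = 0.47·50.5 + 0.26·11.4 + 0.27·0.555556 = 26.849.
Var(X) = E[X²] − (E[X])² = 26.849 − 15.4056 = 11.4434.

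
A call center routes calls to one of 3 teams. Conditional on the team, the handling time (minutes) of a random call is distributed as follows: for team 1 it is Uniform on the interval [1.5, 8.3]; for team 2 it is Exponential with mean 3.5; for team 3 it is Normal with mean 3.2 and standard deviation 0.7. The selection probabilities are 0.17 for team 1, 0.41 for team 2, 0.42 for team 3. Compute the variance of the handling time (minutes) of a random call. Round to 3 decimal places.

Per component, 1: μ=4.9, E[X²]=27.8633; 2: μ=3.5, E[X²]=24.5; 3: μ=3.2, E[X²]=10.73.
E[X] = 0.17·4.9 + 0.41·3.5 + 0.42·3.2 = 3.612.
E[X²] = 0.17·27.8633 + 0.41·24.5 + 0.42·10.73 = 19.2884.
Var(X) = E[X²] − (E[X])² = 19.2884 − 13.0465 = 6.24182.

6.242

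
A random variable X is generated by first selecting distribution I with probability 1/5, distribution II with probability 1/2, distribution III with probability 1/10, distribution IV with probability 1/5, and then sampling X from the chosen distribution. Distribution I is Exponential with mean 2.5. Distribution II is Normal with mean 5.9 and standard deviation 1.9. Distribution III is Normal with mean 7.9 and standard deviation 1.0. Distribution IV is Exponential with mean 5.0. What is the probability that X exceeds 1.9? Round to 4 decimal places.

Conditional on each component, P(X > 1.9): I: 0.467666; II: 0.982366; III: 1; IV: 0.683861.
By total probability, P(X > 1.9) = 0.2·0.467666 + 0.5·0.982366 + 0.1·1 + 0.2·0.683861 = 0.821488.

0.8215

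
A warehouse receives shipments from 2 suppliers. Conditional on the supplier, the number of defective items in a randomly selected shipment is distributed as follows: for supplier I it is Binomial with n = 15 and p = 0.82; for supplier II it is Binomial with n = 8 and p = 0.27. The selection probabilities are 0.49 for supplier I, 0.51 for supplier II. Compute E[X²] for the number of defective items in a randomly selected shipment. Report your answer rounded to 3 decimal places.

For each component E[X²] = Var + (mean)², giving I: 153.504; II: 6.2424.
Overall E[X²] = 0.49·153.504 + 0.51·6.2424 = 78.4006.

78.401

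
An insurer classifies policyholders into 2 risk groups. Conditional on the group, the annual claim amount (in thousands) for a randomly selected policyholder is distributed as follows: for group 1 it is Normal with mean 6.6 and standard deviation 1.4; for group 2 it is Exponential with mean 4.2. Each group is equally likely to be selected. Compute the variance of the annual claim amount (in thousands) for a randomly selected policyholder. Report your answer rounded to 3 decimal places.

Per component, 1: μ=6.6, E[X²]=45.52; 2: μ=4.2, E[X²]=35.28.
E[X] = 0.5·6.6 + 0.5·4.2 = 5.4.
E[X²] = 0.5·45.52 + 0.5·35.28 = 40.4.
Var(X) = E[X²] − (E[X])² = 40.4 − 29.16 = 11.24.

11.240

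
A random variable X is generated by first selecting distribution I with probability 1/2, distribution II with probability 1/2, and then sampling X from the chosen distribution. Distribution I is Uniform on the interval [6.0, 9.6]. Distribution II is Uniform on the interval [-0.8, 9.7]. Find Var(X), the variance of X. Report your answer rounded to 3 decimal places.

Per component, I: μ=7.8, E[X²]=61.92; II: μ=4.45, E[X²]=28.99.
E[X] = 0.5·7.8 + 0.5·4.45 = 6.125.
E[X²] = 0.5·61.92 + 0.5·28.99 = 45.455.
Var(X) = E[X²] − (E[X])² = 45.455 − 37.5156 = 7.93937.

7.939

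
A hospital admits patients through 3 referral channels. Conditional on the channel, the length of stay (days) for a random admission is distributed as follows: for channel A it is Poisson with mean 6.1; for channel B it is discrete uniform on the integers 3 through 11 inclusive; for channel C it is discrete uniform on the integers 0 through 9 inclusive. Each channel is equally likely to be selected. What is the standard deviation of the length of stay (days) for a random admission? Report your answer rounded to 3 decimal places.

Per component, A: μ=6.1, E[X²]=43.31; B: μ=7, E[X²]=55.6667; C: μ=4.5, E[X²]=28.5.
E[X] = 0.333333·6.1 + 0.333333·7 + 0.333333·4.5 = 5.86667.
E[X²] = 0.333333·43.31 + 0.333333·55.6667 + 0.333333·28.5 = 42.4922.
Var(X) = E[X²] − (E[X])² = 42.4922 − 34.4178 = 8.07444.
SD(X) = √8.07444 = 2.84156.

2.842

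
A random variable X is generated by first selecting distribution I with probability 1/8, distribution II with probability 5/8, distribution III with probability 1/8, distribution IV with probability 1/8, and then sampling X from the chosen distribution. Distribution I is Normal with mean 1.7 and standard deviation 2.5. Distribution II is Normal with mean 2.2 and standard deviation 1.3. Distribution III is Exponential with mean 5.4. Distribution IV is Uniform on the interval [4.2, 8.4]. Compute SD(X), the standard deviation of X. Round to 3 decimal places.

Per component, I: μ=1.7, E[X²]=9.14; II: μ=2.2, E[X²]=6.53; III: μ=5.4, E[X²]=58.32; IV: μ=6.3, E[X²]=41.16.
E[X] = 0.125·1.7 + 0.625·2.2 + 0.125·5.4 + 0.125·6.3 = 3.05.
E[X²] = 0.125·9.14 + 0.625·6.53 + 0.125·58.32 + 0.125·41.16 = 17.6588.
Var(X) = E[X²] − (E[X])² = 17.6588 − 9.3025 = 8.35625.
SD(X) = √8.35625 = 2.89072.

2.891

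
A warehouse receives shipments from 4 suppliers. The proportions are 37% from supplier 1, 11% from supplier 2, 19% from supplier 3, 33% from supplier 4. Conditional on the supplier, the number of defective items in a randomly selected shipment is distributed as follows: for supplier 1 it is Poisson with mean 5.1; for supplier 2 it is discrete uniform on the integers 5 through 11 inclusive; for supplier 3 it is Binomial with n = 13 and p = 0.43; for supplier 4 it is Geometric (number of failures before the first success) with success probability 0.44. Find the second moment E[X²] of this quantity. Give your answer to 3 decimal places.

For each component E[X²] = Var + (mean)², giving 1: 31.11; 2: 68; 3: 34.4344; 4: 4.5124.
Overall E[X²] = 0.37·31.11 + 0.11·68 + 0.19·34.4344 + 0.33·4.5124 = 27.0223.

27.022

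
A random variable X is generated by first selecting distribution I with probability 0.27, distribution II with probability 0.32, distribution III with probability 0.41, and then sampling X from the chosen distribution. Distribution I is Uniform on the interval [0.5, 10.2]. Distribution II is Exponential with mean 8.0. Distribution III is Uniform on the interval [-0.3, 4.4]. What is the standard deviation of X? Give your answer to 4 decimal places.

Per component, I: μ=5.35, E[X²]=36.4633; II: μ=8, E[X²]=128; III: μ=2.05, E[X²]=6.04333.
E[X] = 0.27·5.35 + 0.32·8 + 0.41·2.05 = 4.845.
E[X²] = 0.27·36.4633 + 0.32·128 + 0.41·6.04333 = 53.2829.
Var(X) = E[X²] − (E[X])² = 53.2829 − 23.474 = 29.8088.
SD(X) = √29.8088 = 5.45975.

5.4597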